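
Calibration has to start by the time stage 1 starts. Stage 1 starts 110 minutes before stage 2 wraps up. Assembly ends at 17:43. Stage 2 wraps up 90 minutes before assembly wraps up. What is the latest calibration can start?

Stage 2 ends at 17:43 − 90 min = 16:13.
Stage 1 starts at 16:13 − 110 min = 14:23.
Calibration is bounded by stage 1, so the latest it can start is 14:23.

14:23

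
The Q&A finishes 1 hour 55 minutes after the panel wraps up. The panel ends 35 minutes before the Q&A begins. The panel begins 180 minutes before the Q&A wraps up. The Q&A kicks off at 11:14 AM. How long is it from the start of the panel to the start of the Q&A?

1 hour 40 minutes

The panel ends at 11:14 AM − 35 min = 10:39 AM.
The Q&A ends at 10:39 AM + 115 min = 12:34 PM.
The panel starts at 12:34 PM − 180 min = 9:34 AM.
From 9:34 AM to 11:14 AM is 1 hour 40 minutes.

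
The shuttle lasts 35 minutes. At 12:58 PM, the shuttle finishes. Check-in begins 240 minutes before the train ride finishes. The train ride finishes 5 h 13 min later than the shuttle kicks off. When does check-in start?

1:36 PM

The shuttle starts at 12:58 PM − 35 min = 12:23 PM.
The train ride ends at 12:23 PM + 313 min = 5:36 PM.
Check-in starts at 5:36 PM − 240 min = 1:36 PM.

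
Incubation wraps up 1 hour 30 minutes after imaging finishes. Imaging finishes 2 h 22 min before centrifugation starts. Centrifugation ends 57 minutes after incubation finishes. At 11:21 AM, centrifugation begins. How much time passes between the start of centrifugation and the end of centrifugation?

5 minutes

Imaging ends at 11:21 AM − 142 min = 8:59 AM.
Incubation ends at 8:59 AM + 90 min = 10:29 AM.
Centrifugation ends at 10:29 AM + 57 min = 11:26 AM.
From 11:21 AM to 11:26 AM is 5 minutes.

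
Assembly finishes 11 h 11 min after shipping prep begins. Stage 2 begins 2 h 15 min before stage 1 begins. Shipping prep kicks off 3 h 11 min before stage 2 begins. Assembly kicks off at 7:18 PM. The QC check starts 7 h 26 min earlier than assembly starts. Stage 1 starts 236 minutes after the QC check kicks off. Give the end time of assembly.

The QC check starts at 7:18 PM − 446 min = 11:52 AM.
Stage 1 starts at 11:52 AM + 236 min = 3:48 PM.
Stage 2 starts at 3:48 PM − 135 min = 1:33 PM.
Shipping prep starts at 1:33 PM − 191 min = 10:22 AM.
Assembly ends at 10:22 AM + 671 min = 9:33 PM.

9:33 PM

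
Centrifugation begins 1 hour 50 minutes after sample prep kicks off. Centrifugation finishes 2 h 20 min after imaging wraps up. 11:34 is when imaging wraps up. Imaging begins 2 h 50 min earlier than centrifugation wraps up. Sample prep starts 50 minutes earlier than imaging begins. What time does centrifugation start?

12:04

Centrifugation ends at 11:34 + 140 min = 13:54.
Imaging starts at 13:54 − 170 min = 11:04.
Sample prep starts at 11:04 − 50 min = 10:14.
Centrifugation starts at 10:14 + 110 min = 12:04.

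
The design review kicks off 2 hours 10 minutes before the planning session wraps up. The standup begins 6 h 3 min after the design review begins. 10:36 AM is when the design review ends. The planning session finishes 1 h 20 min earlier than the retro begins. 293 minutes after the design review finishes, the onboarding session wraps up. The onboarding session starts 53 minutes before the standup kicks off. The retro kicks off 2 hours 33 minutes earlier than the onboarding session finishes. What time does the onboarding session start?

2:36 PM

The onboarding session ends at 10:36 AM + 293 min = 3:29 PM.
The retro starts at 3:29 PM − 153 min = 12:56 PM.
The planning session ends at 12:56 PM − 80 min = 11:36 AM.
The design review starts at 11:36 AM − 130 min = 9:26 AM.
The standup starts at 9:26 AM + 363 min = 3:29 PM.
The onboarding session starts at 3:29 PM − 53 min = 2:36 PM.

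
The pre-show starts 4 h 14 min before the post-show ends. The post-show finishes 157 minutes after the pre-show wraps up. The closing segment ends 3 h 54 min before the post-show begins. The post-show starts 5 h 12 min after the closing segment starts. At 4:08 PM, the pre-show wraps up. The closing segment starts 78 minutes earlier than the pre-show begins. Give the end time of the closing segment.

The post-show ends at 4:08 PM + 157 min = 6:45 PM.
The pre-show starts at 6:45 PM − 254 min = 2:31 PM.
The closing segment starts at 2:31 PM − 78 min = 1:13 PM.
The post-show starts at 1:13 PM + 312 min = 6:25 PM.
The closing segment ends at 6:25 PM − 234 min = 2:31 PM.

2:31 PM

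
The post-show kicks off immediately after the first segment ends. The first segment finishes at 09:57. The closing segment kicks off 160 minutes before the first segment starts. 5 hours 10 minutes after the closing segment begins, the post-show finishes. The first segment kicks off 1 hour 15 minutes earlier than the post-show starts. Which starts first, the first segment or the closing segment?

The post-show starts at 09:57.
The first segment starts at 09:57 − 75 min = 08:42.
The closing segment starts at 08:42 − 160 min = 06:02.
The first segment starts at 08:42 and the closing segment starts at 06:02, so the closing segment is first.

the closing segment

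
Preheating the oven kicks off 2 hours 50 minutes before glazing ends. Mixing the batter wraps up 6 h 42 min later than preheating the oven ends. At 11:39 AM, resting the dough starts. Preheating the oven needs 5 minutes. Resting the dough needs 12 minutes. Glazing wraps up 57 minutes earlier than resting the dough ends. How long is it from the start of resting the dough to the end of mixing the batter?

Resting the dough ends at 11:39 AM + 12 min = 11:51 AM.
Glazing ends at 11:51 AM − 57 min = 10:54 AM.
Preheating the oven starts at 10:54 AM − 170 min = 8:04 AM.
Preheating the oven ends at 8:04 AM + 5 min = 8:09 AM.
Mixing the batter ends at 8:09 AM + 402 min = 2:51 PM.
From 11:39 AM to 2:51 PM is 192 minutes.

192 minutes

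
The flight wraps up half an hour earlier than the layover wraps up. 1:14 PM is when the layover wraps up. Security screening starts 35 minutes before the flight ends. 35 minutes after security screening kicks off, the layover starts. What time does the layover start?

12:44 PM

The flight ends at 1:14 PM − 30 min = 12:44 PM.
Security screening starts at 12:44 PM − 35 min = 12:09 PM.
The layover starts at 12:09 PM + 35 min = 12:44 PM.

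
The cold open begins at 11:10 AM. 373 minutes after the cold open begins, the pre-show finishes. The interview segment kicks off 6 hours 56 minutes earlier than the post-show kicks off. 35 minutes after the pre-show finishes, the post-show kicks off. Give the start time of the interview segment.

The pre-show ends at 11:10 AM + 373 min = 5:23 PM.
The post-show starts at 5:23 PM + 35 min = 5:58 PM.
The interview segment starts at 5:58 PM − 416 min = 11:02 AM.

11:02 AM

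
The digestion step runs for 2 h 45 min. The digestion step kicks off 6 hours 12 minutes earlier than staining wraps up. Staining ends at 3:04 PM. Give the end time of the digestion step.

11:37 AM

The digestion step starts at 3:04 PM − 372 min = 8:52 AM.
The digestion step ends at 8:52 AM + 165 min = 11:37 AM.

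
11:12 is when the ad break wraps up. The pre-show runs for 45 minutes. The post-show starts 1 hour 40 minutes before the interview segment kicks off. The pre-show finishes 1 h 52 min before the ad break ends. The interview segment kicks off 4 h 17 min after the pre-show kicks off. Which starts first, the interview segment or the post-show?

The pre-show ends at 11:12 − 112 min = 09:20.
The pre-show starts at 09:20 − 45 min = 08:35.
The interview segment starts at 08:35 + 257 min = 12:52.
The post-show starts at 12:52 − 100 min = 11:12.
The interview segment starts at 12:52 and the post-show starts at 11:12, so the post-show is first.

the post-show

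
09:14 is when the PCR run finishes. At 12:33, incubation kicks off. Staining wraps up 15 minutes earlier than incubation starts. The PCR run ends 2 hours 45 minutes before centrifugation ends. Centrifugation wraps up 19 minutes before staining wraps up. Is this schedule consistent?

Staining ends at 12:33 − 15 min = 12:18.
Centrifugation ends at 12:18 − 19 min = 11:59.
The PCR run ends at 11:59 − 165 min = 09:14.
That matches the stated 09:14, so the schedule is consistent.

Yes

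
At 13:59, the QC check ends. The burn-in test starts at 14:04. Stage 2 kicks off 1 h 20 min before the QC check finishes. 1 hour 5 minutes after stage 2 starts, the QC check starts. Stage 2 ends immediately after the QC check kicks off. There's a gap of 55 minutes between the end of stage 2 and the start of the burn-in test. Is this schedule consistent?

No

Stage 2 starts at 13:59 − 80 min = 12:39.
The QC check starts at 12:39 + 65 min = 13:44.
So stage 2 ends at 13:44.
The burn-in test starts at 13:44 + 55 min = 14:39.
But the burn-in test is also said to start at 14:04 — a 35-minute conflict.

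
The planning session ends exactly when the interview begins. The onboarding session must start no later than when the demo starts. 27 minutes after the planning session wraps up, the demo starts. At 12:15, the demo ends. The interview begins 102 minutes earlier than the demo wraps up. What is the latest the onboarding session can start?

11:00

The interview starts at 12:15 − 102 min = 10:33.
So the planning session ends at 10:33.
The demo starts at 10:33 + 27 min = 11:00.
The onboarding session is bounded by the demo, so the latest it can start is 11:00.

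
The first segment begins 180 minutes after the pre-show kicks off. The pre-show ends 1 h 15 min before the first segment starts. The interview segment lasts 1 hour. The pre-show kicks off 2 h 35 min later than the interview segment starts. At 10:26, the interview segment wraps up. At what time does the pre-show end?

13:46

The interview segment starts at 10:26 − 60 min = 09:26.
The pre-show starts at 09:26 + 155 min = 12:01.
The first segment starts at 12:01 + 180 min = 15:01.
The pre-show ends at 15:01 − 75 min = 13:46.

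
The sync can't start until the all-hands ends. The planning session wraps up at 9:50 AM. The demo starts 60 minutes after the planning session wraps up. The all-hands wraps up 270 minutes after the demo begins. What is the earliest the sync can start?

The demo starts at 9:50 AM + 60 min = 10:50 AM.
The all-hands ends at 10:50 AM + 270 min = 3:20 PM.
The sync is bounded by the all-hands, so the earliest it can start is 3:20 PM.

3:20 PM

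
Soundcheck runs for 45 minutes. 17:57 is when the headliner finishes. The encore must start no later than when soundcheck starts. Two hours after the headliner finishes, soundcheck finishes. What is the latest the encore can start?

Soundcheck ends at 17:57 + 120 min = 19:57.
Soundcheck starts at 19:57 − 45 min = 19:12.
The encore is bounded by soundcheck, so the latest it can start is 19:12.

19:12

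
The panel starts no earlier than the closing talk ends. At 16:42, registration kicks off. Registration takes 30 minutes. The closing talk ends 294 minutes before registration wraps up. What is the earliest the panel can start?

Registration ends at 16:42 + 30 min = 17:12.
The closing talk ends at 17:12 − 294 min = 12:18.
The panel is bounded by the closing talk, so the earliest it can start is 12:18.

12:18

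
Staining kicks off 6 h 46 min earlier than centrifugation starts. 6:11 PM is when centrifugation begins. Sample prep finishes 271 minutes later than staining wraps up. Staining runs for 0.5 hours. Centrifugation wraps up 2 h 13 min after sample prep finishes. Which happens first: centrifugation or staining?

Staining starts at 6:11 PM − 406 min = 11:25 AM.
Centrifugation starts at 6:11 PM and staining starts at 11:25 AM, so staining is first.

staining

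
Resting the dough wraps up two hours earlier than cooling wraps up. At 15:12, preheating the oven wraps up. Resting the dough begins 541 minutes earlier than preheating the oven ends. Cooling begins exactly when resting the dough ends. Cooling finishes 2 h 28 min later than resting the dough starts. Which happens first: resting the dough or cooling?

Resting the dough starts at 15:12 − 541 min = 06:11.
Cooling ends at 06:11 + 148 min = 08:39.
Resting the dough ends at 08:39 − 120 min = 06:39.
So cooling starts at 06:39.
Resting the dough starts at 06:11 and cooling starts at 06:39, so resting the dough is first.

resting the dough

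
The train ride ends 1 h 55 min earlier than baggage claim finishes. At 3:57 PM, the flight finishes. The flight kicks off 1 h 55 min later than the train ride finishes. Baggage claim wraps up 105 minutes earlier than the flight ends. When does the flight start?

2:12 PM

Baggage claim ends at 3:57 PM − 105 min = 2:12 PM.
The train ride ends at 2:12 PM − 115 min = 12:17 PM.
The flight starts at 12:17 PM + 115 min = 2:12 PM.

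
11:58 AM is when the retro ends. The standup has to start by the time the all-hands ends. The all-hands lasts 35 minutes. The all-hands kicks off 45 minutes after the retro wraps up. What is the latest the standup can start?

The all-hands starts at 11:58 AM + 45 min = 12:43 PM.
The all-hands ends at 12:43 PM + 35 min = 1:18 PM.
The standup is bounded by the all-hands, so the latest it can start is 1:18 PM.

1:18 PM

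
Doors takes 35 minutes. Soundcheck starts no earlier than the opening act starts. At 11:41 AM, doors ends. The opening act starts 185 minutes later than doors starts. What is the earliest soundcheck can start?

Doors starts at 11:41 AM − 35 min = 11:06 AM.
The opening act starts at 11:06 AM + 185 min = 2:11 PM.
Soundcheck is bounded by the opening act, so the earliest it can start is 2:11 PM.

2:11 PM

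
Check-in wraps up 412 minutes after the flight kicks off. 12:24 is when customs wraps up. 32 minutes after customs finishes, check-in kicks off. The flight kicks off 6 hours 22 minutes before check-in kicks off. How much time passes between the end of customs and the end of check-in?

1 hour 2 minutes

Check-in starts at 12:24 + 32 min = 12:56.
The flight starts at 12:56 − 382 min = 06:34.
Check-in ends at 06:34 + 412 min = 13:26.
From 12:24 to 13:26 is 1 hour 2 minutes.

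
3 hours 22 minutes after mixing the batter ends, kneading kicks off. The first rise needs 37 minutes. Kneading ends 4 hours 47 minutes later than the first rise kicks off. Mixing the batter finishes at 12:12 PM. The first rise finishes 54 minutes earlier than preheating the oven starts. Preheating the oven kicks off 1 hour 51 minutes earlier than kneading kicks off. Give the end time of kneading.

Kneading starts at 12:12 PM + 202 min = 3:34 PM.
Preheating the oven starts at 3:34 PM − 111 min = 1:43 PM.
The first rise ends at 1:43 PM − 54 min = 12:49 PM.
The first rise starts at 12:49 PM − 37 min = 12:12 PM.
Kneading ends at 12:12 PM + 287 min = 4:59 PM.

4:59 PM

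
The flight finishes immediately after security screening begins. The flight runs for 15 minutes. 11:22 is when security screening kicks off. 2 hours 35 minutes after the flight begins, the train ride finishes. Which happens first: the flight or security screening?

The flight ends at 11:22.
The flight starts at 11:22 − 15 min = 11:07.
The flight starts at 11:07 and security screening starts at 11:22, so the flight is first.

the flight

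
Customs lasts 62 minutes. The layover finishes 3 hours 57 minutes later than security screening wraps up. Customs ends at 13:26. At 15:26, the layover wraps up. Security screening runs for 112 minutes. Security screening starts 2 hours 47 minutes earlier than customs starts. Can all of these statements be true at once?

Customs starts at 13:26 − 62 min = 12:24.
Security screening starts at 12:24 − 167 min = 09:37.
Security screening ends at 09:37 + 112 min = 11:29.
The layover ends at 11:29 + 237 min = 15:26.
That matches the stated 15:26, so the schedule is consistent.

Yes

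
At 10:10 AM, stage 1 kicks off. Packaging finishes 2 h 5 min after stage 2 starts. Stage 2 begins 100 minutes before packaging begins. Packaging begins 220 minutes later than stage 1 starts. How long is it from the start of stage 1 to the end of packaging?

245 minutes

Packaging starts at 10:10 AM + 220 min = 1:50 PM.
Stage 2 starts at 1:50 PM − 100 min = 12:10 PM.
Packaging ends at 12:10 PM + 125 min = 2:15 PM.
From 10:10 AM to 2:15 PM is 245 minutes.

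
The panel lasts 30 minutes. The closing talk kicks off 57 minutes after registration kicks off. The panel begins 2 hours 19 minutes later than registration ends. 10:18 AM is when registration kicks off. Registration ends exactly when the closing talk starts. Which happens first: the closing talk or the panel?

The closing talk starts at 10:18 AM + 57 min = 11:15 AM.
So registration ends at 11:15 AM.
The panel starts at 11:15 AM + 139 min = 1:34 PM.
The closing talk starts at 11:15 AM and the panel starts at 1:34 PM, so the closing talk is first.

the closing talk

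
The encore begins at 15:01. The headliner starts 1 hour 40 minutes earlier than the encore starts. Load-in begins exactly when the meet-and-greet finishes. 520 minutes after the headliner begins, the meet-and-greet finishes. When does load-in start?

22:01

The headliner starts at 15:01 − 100 min = 13:21.
The meet-and-greet ends at 13:21 + 520 min = 22:01.
So load-in starts at 22:01.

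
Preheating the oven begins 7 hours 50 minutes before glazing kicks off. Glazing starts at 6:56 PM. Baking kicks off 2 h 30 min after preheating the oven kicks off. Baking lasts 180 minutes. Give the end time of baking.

4:36 PM

Preheating the oven starts at 6:56 PM − 470 min = 11:06 AM.
Baking starts at 11:06 AM + 150 min = 1:36 PM.
Baking ends at 1:36 PM + 180 min = 4:36 PM.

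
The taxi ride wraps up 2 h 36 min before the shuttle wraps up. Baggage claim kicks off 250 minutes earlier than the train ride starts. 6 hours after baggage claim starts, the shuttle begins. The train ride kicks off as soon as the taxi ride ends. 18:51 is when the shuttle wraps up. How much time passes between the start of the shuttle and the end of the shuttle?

The taxi ride ends at 18:51 − 156 min = 16:15.
So the train ride starts at 16:15.
Baggage claim starts at 16:15 − 250 min = 12:05.
The shuttle starts at 12:05 + 360 min = 18:05.
From 18:05 to 18:51 is 46 minutes.

46 minutes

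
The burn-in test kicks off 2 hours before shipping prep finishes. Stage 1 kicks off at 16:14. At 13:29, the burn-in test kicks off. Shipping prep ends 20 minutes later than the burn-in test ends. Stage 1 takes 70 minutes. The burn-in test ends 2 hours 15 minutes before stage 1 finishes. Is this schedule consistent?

Yes

Stage 1 ends at 16:14 + 70 min = 17:24.
The burn-in test ends at 17:24 − 135 min = 15:09.
Shipping prep ends at 15:09 + 20 min = 15:29.
The burn-in test starts at 15:29 − 120 min = 13:29.
That matches the stated 13:29, so the schedule is consistent.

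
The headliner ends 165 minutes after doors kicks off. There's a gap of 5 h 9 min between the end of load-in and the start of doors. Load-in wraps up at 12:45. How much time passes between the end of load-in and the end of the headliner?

Doors starts at 12:45 + 309 min = 17:54.
The headliner ends at 17:54 + 165 min = 20:39.
From 12:45 to 20:39 is 474 minutes.

474 minutes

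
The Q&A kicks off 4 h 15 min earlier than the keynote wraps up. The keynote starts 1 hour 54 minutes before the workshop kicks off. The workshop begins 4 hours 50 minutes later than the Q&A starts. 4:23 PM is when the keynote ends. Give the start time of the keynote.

3:04 PM

The Q&A starts at 4:23 PM − 255 min = 12:08 PM.
The workshop starts at 12:08 PM + 290 min = 4:58 PM.
The keynote starts at 4:58 PM − 114 min = 3:04 PM.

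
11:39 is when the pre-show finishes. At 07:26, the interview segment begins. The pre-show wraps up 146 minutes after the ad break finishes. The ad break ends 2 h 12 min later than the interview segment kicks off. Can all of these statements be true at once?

The ad break ends at 07:26 + 132 min = 09:38.
The pre-show ends at 09:38 + 146 min = 12:04.
But the pre-show is also said to end at 11:39 — a 25-minute conflict.

No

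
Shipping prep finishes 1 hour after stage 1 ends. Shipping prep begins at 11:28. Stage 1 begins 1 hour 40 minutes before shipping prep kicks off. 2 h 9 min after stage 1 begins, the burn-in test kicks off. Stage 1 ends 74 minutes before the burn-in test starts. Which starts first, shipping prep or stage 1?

Stage 1 starts at 11:28 − 100 min = 09:48.
Shipping prep starts at 11:28 and stage 1 starts at 09:48, so stage 1 is first.

stage 1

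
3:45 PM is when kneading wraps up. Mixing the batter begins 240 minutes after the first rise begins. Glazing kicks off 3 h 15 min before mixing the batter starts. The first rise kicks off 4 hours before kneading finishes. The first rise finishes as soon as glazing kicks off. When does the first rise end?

The first rise starts at 3:45 PM − 240 min = 11:45 AM.
Mixing the batter starts at 11:45 AM + 240 min = 3:45 PM.
Glazing starts at 3:45 PM − 195 min = 12:30 PM.
So the first rise ends at 12:30 PM.

12:30 PM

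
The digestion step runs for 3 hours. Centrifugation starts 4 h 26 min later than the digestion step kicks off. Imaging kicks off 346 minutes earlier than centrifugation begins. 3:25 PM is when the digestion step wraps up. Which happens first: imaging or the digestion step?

The digestion step starts at 3:25 PM − 180 min = 12:25 PM.
Centrifugation starts at 12:25 PM + 266 min = 4:51 PM.
Imaging starts at 4:51 PM − 346 min = 11:05 AM.
Imaging starts at 11:05 AM and the digestion step starts at 12:25 PM, so imaging is first.

imaging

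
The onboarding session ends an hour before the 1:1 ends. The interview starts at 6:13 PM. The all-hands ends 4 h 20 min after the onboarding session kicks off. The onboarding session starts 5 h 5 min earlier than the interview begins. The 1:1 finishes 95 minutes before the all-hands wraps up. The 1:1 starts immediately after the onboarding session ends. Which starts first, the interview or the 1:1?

the 1:1

The onboarding session starts at 6:13 PM − 305 min = 1:08 PM.
The all-hands ends at 1:08 PM + 260 min = 5:28 PM.
The 1:1 ends at 5:28 PM − 95 min = 3:53 PM.
The onboarding session ends at 3:53 PM − 60 min = 2:53 PM.
So the 1:1 starts at 2:53 PM.
The interview starts at 6:13 PM and the 1:1 starts at 2:53 PM, so the 1:1 is first.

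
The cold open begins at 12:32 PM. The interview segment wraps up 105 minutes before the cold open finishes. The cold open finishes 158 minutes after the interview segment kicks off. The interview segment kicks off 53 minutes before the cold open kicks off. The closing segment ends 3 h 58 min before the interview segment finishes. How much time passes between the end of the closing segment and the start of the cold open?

The interview segment starts at 12:32 PM − 53 min = 11:39 AM.
The cold open ends at 11:39 AM + 158 min = 2:17 PM.
The interview segment ends at 2:17 PM − 105 min = 12:32 PM.
The closing segment ends at 12:32 PM − 238 min = 8:34 AM.
From 8:34 AM to 12:32 PM is 238 minutes.

238 minutes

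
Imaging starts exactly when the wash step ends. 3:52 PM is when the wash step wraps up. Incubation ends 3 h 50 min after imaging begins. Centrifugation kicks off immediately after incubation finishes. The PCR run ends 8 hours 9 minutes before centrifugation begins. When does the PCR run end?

11:33 AM

Imaging starts at 3:52 PM.
Incubation ends at 3:52 PM + 230 min = 7:42 PM.
So centrifugation starts at 7:42 PM.
The PCR run ends at 7:42 PM − 489 min = 11:33 AM.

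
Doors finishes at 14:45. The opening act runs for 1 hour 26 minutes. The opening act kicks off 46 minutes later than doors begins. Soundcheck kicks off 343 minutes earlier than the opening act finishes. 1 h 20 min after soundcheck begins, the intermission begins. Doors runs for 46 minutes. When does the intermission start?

11:48

Doors starts at 14:45 − 46 min = 13:59.
The opening act starts at 13:59 + 46 min = 14:45.
The opening act ends at 14:45 + 86 min = 16:11.
Soundcheck starts at 16:11 − 343 min = 10:28.
The intermission starts at 10:28 + 80 min = 11:48.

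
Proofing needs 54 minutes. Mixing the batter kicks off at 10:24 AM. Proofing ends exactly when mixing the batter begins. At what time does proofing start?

Proofing ends at 10:24 AM.
Proofing starts at 10:24 AM − 54 min = 9:30 AM.

9:30 AM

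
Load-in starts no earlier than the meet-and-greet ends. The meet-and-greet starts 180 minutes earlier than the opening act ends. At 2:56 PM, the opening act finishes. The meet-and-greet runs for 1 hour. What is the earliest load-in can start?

The meet-and-greet starts at 2:56 PM − 180 min = 11:56 AM.
The meet-and-greet ends at 11:56 AM + 60 min = 12:56 PM.
Load-in is bounded by the meet-and-greet, so the earliest it can start is 12:56 PM.

12:56 PM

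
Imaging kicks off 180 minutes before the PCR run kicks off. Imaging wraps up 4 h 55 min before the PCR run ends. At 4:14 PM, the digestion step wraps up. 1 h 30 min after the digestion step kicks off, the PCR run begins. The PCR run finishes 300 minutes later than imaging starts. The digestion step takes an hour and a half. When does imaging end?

The digestion step starts at 4:14 PM − 90 min = 2:44 PM.
The PCR run starts at 2:44 PM + 90 min = 4:14 PM.
Imaging starts at 4:14 PM − 180 min = 1:14 PM.
The PCR run ends at 1:14 PM + 300 min = 6:14 PM.
Imaging ends at 6:14 PM − 295 min = 1:19 PM.

1:19 PM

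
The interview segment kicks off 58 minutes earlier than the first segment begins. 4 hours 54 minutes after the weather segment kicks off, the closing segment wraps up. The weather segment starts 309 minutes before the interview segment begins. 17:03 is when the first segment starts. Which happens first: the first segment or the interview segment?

The interview segment starts at 17:03 − 58 min = 16:05.
The first segment starts at 17:03 and the interview segment starts at 16:05, so the interview segment is first.

the interview segment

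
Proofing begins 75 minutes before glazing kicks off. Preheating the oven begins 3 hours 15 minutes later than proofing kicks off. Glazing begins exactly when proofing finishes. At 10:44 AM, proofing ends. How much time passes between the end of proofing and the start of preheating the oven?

two hours

Glazing starts at 10:44 AM.
Proofing starts at 10:44 AM − 75 min = 9:29 AM.
Preheating the oven starts at 9:29 AM + 195 min = 12:44 PM.
From 10:44 AM to 12:44 PM is two hours.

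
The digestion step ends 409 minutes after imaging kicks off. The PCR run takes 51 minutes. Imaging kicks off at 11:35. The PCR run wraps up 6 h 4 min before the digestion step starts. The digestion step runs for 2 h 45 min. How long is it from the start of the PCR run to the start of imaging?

2 hours 51 minutes

The digestion step ends at 11:35 + 409 min = 18:24.
The digestion step starts at 18:24 − 165 min = 15:39.
The PCR run ends at 15:39 − 364 min = 09:35.
The PCR run starts at 09:35 − 51 min = 08:44.
From 08:44 to 11:35 is 2 hours 51 minutes.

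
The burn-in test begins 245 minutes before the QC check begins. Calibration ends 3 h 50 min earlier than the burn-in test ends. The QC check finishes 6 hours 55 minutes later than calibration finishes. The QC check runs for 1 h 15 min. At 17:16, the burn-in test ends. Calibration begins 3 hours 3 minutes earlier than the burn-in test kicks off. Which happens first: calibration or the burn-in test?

Calibration ends at 17:16 − 230 min = 13:26.
The QC check ends at 13:26 + 415 min = 20:21.
The QC check starts at 20:21 − 75 min = 19:06.
The burn-in test starts at 19:06 − 245 min = 15:01.
Calibration starts at 15:01 − 183 min = 11:58.
Calibration starts at 11:58 and the burn-in test starts at 15:01, so calibration is first.

calibration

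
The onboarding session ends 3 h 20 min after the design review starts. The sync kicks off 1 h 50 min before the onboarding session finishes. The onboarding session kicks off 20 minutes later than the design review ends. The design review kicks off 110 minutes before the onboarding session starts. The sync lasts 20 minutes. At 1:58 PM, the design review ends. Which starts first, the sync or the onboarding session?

the sync

The onboarding session starts at 1:58 PM + 20 min = 2:18 PM.
The design review starts at 2:18 PM − 110 min = 12:28 PM.
The onboarding session ends at 12:28 PM + 200 min = 3:48 PM.
The sync starts at 3:48 PM − 110 min = 1:58 PM.
The sync starts at 1:58 PM and the onboarding session starts at 2:18 PM, so the sync is first.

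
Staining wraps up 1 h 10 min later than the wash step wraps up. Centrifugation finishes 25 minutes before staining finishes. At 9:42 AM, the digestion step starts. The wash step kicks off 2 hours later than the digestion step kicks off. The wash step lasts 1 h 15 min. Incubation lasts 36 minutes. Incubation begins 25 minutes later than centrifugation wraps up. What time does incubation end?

2:43 PM

The wash step starts at 9:42 AM + 120 min = 11:42 AM.
The wash step ends at 11:42 AM + 75 min = 12:57 PM.
Staining ends at 12:57 PM + 70 min = 2:07 PM.
Centrifugation ends at 2:07 PM − 25 min = 1:42 PM.
Incubation starts at 1:42 PM + 25 min = 2:07 PM.
Incubation ends at 2:07 PM + 36 min = 2:43 PM.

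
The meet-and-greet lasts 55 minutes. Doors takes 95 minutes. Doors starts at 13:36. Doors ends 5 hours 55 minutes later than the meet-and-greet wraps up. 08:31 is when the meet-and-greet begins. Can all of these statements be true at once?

No

The meet-and-greet ends at 08:31 + 55 min = 09:26.
Doors ends at 09:26 + 355 min = 15:21.
Doors starts at 15:21 − 95 min = 13:46.
But doors is also said to start at 13:36 — a 10-minute conflict.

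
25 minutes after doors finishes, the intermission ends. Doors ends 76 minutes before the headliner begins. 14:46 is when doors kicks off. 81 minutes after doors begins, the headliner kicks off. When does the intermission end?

The headliner starts at 14:46 + 81 min = 16:07.
Doors ends at 16:07 − 76 min = 14:51.
The intermission ends at 14:51 + 25 min = 15:16.

15:16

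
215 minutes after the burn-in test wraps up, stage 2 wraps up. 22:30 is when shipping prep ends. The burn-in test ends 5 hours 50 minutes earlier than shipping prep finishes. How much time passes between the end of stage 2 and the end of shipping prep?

2 hours 15 minutes

The burn-in test ends at 22:30 − 350 min = 16:40.
Stage 2 ends at 16:40 + 215 min = 20:15.
From 20:15 to 22:30 is 2 hours 15 minutes.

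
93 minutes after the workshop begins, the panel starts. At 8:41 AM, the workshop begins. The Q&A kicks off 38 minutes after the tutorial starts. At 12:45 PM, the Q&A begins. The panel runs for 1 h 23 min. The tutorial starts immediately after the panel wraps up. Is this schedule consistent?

No

The panel starts at 8:41 AM + 93 min = 10:14 AM.
The panel ends at 10:14 AM + 83 min = 11:37 AM.
So the tutorial starts at 11:37 AM.
The Q&A starts at 11:37 AM + 38 min = 12:15 PM.
But the Q&A is also said to start at 12:45 PM — a 30-minute conflict.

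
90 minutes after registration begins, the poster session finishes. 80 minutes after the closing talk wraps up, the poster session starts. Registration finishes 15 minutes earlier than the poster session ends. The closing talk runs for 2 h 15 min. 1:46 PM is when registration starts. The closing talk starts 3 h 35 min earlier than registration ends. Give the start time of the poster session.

The poster session ends at 1:46 PM + 90 min = 3:16 PM.
Registration ends at 3:16 PM − 15 min = 3:01 PM.
The closing talk starts at 3:01 PM − 215 min = 11:26 AM.
The closing talk ends at 11:26 AM + 135 min = 1:41 PM.
The poster session starts at 1:41 PM + 80 min = 3:01 PM.

3:01 PM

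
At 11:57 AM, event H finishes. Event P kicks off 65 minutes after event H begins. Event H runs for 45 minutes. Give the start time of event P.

12:17 PM

Event H starts at 11:57 AM − 45 min = 11:12 AM.
Event P starts at 11:12 AM + 65 min = 12:17 PM.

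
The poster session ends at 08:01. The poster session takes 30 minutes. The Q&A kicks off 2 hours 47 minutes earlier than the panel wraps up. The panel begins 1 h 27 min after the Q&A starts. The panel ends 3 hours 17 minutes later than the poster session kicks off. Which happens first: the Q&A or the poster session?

the poster session

The poster session starts at 08:01 − 30 min = 07:31.
The panel ends at 07:31 + 197 min = 10:48.
The Q&A starts at 10:48 − 167 min = 08:01.
The Q&A starts at 08:01 and the poster session starts at 07:31, so the poster session is first.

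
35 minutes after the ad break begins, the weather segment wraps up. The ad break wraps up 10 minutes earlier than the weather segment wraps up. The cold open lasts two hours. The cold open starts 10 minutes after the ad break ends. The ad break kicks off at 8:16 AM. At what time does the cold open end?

10:51 AM

The weather segment ends at 8:16 AM + 35 min = 8:51 AM.
The ad break ends at 8:51 AM − 10 min = 8:41 AM.
The cold open starts at 8:41 AM + 10 min = 8:51 AM.
The cold open ends at 8:51 AM + 120 min = 10:51 AM.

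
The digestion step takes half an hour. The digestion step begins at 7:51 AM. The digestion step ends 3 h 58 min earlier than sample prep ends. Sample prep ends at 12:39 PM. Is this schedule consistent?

The digestion step ends at 12:39 PM − 238 min = 8:41 AM.
The digestion step starts at 8:41 AM − 30 min = 8:11 AM.
But the digestion step is also said to start at 7:51 AM — a 20-minute conflict.

No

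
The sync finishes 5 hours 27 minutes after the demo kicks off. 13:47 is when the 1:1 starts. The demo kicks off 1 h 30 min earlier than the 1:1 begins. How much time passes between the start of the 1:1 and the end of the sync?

The demo starts at 13:47 − 90 min = 12:17.
The sync ends at 12:17 + 327 min = 17:44.
From 13:47 to 17:44 is 3 h 57 min.

3 h 57 min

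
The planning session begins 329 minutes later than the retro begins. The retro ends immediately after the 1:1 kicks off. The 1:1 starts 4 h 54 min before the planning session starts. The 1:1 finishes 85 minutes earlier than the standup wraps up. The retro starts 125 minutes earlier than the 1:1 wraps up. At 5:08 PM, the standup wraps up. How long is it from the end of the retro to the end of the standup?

2 h 55 min

The 1:1 ends at 5:08 PM − 85 min = 3:43 PM.
The retro starts at 3:43 PM − 125 min = 1:38 PM.
The planning session starts at 1:38 PM + 329 min = 7:07 PM.
The 1:1 starts at 7:07 PM − 294 min = 2:13 PM.
So the retro ends at 2:13 PM.
From 2:13 PM to 5:08 PM is 2 h 55 min.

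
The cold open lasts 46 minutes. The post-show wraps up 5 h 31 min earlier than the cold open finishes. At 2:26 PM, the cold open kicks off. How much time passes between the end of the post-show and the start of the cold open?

285 minutes

The cold open ends at 2:26 PM + 46 min = 3:12 PM.
The post-show ends at 3:12 PM − 331 min = 9:41 AM.
From 9:41 AM to 2:26 PM is 285 minutes.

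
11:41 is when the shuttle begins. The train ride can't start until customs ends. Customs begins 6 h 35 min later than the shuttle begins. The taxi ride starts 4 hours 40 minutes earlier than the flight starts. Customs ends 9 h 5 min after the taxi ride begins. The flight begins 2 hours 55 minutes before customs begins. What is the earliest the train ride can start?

Customs starts at 11:41 + 395 min = 18:16.
The flight starts at 18:16 − 175 min = 15:21.
The taxi ride starts at 15:21 − 280 min = 10:41.
Customs ends at 10:41 + 545 min = 19:46.
The train ride is bounded by customs, so the earliest it can start is 19:46.

19:46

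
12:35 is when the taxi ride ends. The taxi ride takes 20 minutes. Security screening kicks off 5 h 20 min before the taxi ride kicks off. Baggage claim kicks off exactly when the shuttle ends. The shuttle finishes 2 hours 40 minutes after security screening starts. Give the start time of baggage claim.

The taxi ride starts at 12:35 − 20 min = 12:15.
Security screening starts at 12:15 − 320 min = 06:55.
The shuttle ends at 06:55 + 160 min = 09:35.
So baggage claim starts at 09:35.

09:35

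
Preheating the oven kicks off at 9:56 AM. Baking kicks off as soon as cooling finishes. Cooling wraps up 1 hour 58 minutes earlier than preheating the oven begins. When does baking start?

7:58 AM

Cooling ends at 9:56 AM − 118 min = 7:58 AM.
So baking starts at 7:58 AM.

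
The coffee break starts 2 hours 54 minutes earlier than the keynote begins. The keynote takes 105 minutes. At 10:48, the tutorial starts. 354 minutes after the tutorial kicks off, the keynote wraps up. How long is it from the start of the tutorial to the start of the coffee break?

1 h 15 min

The keynote ends at 10:48 + 354 min = 16:42.
The keynote starts at 16:42 − 105 min = 14:57.
The coffee break starts at 14:57 − 174 min = 12:03.
From 10:48 to 12:03 is 1 h 15 min.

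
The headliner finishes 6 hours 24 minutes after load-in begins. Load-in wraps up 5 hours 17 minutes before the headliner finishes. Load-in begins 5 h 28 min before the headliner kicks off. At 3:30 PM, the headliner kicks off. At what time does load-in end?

Load-in starts at 3:30 PM − 328 min = 10:02 AM.
The headliner ends at 10:02 AM + 384 min = 4:26 PM.
Load-in ends at 4:26 PM − 317 min = 11:09 AM.

11:09 AM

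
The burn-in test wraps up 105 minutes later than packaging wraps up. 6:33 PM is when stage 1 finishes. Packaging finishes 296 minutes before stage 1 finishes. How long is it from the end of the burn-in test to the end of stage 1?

3 h 11 min

Packaging ends at 6:33 PM − 296 min = 1:37 PM.
The burn-in test ends at 1:37 PM + 105 min = 3:22 PM.
From 3:22 PM to 6:33 PM is 3 h 11 min.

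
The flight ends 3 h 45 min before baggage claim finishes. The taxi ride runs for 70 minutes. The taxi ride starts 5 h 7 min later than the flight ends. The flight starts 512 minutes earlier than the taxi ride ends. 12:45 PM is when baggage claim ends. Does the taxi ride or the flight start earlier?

the flight

The flight ends at 12:45 PM − 225 min = 9:00 AM.
The taxi ride starts at 9:00 AM + 307 min = 2:07 PM.
The taxi ride ends at 2:07 PM + 70 min = 3:17 PM.
The flight starts at 3:17 PM − 512 min = 6:45 AM.
The taxi ride starts at 2:07 PM and the flight starts at 6:45 AM, so the flight is first.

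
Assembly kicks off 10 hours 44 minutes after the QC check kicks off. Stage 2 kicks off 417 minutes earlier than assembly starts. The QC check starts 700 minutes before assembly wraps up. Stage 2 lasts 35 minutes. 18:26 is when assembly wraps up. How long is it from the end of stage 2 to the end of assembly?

7 hours 18 minutes

The QC check starts at 18:26 − 700 min = 06:46.
Assembly starts at 06:46 + 644 min = 17:30.
Stage 2 starts at 17:30 − 417 min = 10:33.
Stage 2 ends at 10:33 + 35 min = 11:08.
From 11:08 to 18:26 is 7 hours 18 minutes.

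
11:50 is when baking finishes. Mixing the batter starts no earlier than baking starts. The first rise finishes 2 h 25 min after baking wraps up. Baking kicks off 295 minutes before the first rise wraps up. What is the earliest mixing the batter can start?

The first rise ends at 11:50 + 145 min = 14:15.
Baking starts at 14:15 − 295 min = 09:20.
Mixing the batter is bounded by baking, so the earliest it can start is 09:20.

09:20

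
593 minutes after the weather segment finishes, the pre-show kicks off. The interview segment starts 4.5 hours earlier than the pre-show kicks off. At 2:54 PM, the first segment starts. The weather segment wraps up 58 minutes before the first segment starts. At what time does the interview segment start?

7:19 PM

The weather segment ends at 2:54 PM − 58 min = 1:56 PM.
The pre-show starts at 1:56 PM + 593 min = 11:49 PM.
The interview segment starts at 11:49 PM − 270 min = 7:19 PM.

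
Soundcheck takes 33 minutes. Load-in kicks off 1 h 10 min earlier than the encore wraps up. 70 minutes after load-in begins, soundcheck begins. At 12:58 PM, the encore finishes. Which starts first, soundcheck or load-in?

Load-in starts at 12:58 PM − 70 min = 11:48 AM.
Soundcheck starts at 11:48 AM + 70 min = 12:58 PM.
Soundcheck starts at 12:58 PM and load-in starts at 11:48 AM, so load-in is first.

load-in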